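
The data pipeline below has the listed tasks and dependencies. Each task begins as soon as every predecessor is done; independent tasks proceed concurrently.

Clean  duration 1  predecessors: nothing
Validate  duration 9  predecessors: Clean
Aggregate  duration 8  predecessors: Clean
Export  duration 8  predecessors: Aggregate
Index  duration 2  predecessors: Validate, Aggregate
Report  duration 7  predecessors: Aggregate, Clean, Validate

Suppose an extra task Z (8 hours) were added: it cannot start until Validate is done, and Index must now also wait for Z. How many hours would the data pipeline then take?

Originally the data pipeline takes 17 hours.
With Z inserted, Index now waits for max(Validate, Aggregate, Z).
New critical path: Clean→Validate→Z→Index = 1+9+8+2 = 20 ⇒ 20 hours.

20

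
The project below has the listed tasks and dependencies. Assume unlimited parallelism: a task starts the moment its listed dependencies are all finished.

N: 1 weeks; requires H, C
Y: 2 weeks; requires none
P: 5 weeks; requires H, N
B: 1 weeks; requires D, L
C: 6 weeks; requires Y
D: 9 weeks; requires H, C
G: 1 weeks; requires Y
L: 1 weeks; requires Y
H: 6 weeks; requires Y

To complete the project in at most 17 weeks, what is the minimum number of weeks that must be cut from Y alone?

1

Current finish: 18 weeks; target: 17.
Y is on every critical path, so each week cut from Y cuts the finish by one (this holds down to a finish of 17).
Need 18 − 17 = 1 week off Y → Y becomes 1 week, finish becomes 17.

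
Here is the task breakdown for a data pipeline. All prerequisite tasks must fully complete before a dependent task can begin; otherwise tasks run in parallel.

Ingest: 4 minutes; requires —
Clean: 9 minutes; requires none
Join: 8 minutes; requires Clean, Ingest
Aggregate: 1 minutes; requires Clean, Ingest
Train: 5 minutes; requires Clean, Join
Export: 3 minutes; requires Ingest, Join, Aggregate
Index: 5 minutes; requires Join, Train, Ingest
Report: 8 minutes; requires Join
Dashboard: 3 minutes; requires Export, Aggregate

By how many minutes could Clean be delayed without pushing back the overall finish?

The longest chain is Clean→Join→Train→Index = 9+8+5+5 = 27; overall finish 27 minutes.
Longest path through Clean: 27 minutes (earliest finish 9, latest finish 9).
Float = 27 − 27 = 0.

0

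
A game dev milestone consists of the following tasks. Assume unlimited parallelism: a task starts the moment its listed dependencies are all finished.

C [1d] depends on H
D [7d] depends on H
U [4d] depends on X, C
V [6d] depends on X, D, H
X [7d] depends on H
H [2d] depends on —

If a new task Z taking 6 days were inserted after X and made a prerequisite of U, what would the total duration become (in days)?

Originally the job takes 15 days.
With Z inserted, U now waits for max(X, C, Z).
New critical path: H→X→Z→U = 2+7+6+4 = 19 ⇒ 19 days.

19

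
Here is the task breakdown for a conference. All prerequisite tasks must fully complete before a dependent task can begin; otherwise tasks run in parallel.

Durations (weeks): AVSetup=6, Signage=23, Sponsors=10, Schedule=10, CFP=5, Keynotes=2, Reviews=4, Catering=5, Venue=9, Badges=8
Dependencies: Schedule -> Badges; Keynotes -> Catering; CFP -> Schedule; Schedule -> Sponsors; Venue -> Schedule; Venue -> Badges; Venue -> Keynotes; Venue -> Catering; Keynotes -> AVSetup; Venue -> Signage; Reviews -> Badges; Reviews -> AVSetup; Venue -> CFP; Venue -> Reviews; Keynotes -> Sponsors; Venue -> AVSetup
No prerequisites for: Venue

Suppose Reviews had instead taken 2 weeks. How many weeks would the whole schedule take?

The binding path is Venue→CFP→Schedule→Sponsors = 9+5+10+10 = 34; finish at 34 weeks.
The longest path through Reviews is only 21 weeks, so Reviews has float 13.
That remains the longest chain; total 34 weeks.

34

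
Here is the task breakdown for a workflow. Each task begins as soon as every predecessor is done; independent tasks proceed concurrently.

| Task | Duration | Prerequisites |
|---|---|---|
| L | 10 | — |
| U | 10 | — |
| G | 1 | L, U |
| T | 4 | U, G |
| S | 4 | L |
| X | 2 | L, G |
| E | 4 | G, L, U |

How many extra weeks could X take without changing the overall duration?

2

L→G→T = 10+1+4 = 15 sets the makespan at 15 weeks.
The longest chain containing X totals 13 weeks.
So X can slip 15 − 13 = 2 weeks.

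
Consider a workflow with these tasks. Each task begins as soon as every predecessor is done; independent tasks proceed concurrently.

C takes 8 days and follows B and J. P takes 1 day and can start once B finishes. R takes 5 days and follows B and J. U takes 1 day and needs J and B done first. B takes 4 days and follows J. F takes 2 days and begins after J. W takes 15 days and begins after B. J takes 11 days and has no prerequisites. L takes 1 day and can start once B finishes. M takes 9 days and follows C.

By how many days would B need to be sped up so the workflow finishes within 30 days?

2

Current finish: 32 days; target: 30.
B is on every critical path, so each day cut from B cuts the finish by one (this holds down to a finish of 29).
Need 32 − 30 = 2 days off B → B becomes 2 days, finish becomes 30.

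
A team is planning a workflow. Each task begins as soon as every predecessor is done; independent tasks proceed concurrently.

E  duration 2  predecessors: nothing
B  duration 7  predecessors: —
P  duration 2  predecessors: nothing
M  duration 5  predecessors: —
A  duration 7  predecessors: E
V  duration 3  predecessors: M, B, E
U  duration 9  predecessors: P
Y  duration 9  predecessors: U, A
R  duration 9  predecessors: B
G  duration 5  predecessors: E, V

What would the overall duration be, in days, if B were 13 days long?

22

Baseline: P→U→Y = 2+9+9 = 20 → 20 days.
B has 4 days of float (longest path through it is 16).
The binding chain switches to B→R = 13+9 = 22; finish 22 days.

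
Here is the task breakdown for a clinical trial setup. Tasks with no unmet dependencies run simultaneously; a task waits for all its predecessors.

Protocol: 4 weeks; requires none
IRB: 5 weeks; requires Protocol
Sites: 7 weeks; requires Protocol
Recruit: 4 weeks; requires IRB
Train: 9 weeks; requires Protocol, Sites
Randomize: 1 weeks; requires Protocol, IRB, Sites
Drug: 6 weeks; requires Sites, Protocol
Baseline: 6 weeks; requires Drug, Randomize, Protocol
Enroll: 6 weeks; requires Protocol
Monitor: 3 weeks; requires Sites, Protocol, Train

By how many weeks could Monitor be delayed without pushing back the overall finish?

0

Protocol→Sites→Train→Monitor = 4+7+9+3 = 23 sets the makespan at 23 weeks.
Longest path through Monitor: 23 weeks (earliest finish 23, latest finish 23).
So Monitor can slip 23 − 23 = 0 weeks.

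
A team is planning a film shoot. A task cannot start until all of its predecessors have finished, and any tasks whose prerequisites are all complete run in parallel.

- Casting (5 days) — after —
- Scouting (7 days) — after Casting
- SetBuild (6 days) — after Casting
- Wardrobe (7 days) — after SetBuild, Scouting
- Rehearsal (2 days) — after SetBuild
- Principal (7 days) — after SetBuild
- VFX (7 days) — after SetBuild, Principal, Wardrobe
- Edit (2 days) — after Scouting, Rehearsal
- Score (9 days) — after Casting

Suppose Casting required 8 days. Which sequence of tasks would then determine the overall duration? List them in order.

As given, the longest chain is Casting→Scouting→Wardrobe→VFX = 5+7+7+7 = 26, so the finish is 26 days.
Casting lies on that path, so at 8 days the path becomes 29 days.
That remains the longest chain; total 29 days.

Casting, Scouting, Wardrobe, VFX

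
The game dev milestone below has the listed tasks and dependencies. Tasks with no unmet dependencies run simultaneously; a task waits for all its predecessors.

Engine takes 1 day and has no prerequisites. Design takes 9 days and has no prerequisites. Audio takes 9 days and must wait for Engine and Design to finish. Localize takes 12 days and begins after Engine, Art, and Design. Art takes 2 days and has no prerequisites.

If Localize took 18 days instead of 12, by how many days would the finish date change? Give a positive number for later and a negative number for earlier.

6

Baseline: Design→Localize = 9+12 = 21 → 21 days.
Localize is on the critical path; changing it to 18 makes that path 27 days.
The critical path is still Design→Localize; finish is now 27 days.
Change in finish: 27 − 21 = +6 days.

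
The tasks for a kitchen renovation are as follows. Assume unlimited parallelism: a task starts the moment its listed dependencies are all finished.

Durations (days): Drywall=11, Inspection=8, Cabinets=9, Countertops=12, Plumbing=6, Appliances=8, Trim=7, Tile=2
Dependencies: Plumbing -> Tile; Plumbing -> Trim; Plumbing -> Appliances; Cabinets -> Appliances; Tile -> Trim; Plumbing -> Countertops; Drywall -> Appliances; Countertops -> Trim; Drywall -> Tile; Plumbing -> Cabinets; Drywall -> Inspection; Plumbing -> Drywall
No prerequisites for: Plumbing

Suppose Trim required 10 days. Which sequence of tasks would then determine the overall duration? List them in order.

Plumbing, Drywall, Tile, Trim

Baseline: Plumbing→Drywall→Tile→Trim = 6+11+2+7 = 26 → 26 days.
Trim lies on that path, so at 10 days the path becomes 29 days.
That remains the longest chain; total 29 days.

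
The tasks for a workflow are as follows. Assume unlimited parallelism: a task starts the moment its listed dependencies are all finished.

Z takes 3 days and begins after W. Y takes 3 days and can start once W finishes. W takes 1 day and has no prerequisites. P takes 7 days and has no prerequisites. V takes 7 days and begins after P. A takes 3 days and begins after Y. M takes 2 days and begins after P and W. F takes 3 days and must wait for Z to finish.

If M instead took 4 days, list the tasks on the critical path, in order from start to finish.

P, V

Actual critical path: P→V = 7+7 = 14 ⇒ 14 days.
M is off the critical path — its longest chain is 9 days, giving 5 of slack.
No other chain overtakes it, so the finish is 14 days.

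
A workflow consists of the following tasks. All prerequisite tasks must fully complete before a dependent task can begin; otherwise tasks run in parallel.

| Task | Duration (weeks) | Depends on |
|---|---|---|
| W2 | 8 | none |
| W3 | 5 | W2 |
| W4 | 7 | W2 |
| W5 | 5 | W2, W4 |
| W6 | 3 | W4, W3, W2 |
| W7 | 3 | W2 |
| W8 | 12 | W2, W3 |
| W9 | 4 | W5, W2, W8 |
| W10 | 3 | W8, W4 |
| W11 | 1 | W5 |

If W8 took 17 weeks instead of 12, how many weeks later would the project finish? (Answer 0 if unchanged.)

The binding path is W2→W3→W8→W9 = 8+5+12+4 = 29; finish at 29 weeks.
W8 lies on that path, so at 17 weeks the path becomes 34 weeks.
No other chain overtakes it, so the finish is 34 weeks.
Change in finish: 34 − 29 = +5 weeks.

5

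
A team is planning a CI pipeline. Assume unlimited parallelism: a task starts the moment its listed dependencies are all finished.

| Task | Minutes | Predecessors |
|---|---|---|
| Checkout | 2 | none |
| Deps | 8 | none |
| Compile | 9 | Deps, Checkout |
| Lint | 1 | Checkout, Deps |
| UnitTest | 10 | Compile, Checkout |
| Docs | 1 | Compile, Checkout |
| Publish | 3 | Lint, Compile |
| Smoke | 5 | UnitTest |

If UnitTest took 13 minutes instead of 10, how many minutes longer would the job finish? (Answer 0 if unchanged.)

Baseline: Deps→Compile→UnitTest→Smoke = 8+9+10+5 = 32 → 32 minutes.
Since UnitTest is critical, the +3 change carries straight to that chain (now 35 minutes).
No other chain overtakes it, so the finish is 35 minutes.
Change in finish: 35 − 32 = +3 minutes.

3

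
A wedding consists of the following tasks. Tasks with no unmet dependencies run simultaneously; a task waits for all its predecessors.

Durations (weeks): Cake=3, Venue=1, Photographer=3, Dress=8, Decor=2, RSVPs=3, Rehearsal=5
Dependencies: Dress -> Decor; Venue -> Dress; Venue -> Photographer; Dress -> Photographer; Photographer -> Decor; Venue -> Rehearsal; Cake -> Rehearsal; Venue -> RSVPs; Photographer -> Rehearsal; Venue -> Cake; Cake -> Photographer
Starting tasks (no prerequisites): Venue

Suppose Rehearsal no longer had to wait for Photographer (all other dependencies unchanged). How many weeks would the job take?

With the dependency in place, Venue→Dress→Photographer→Rehearsal = 1+8+3+5 = 17 sets the finish at 17 weeks.
Without Photographer→Rehearsal, Rehearsal's earliest start moves from 12 to 4.
After: Venue→Dress→Photographer→Decor = 1+8+3+2 = 14 → 14 weeks.

14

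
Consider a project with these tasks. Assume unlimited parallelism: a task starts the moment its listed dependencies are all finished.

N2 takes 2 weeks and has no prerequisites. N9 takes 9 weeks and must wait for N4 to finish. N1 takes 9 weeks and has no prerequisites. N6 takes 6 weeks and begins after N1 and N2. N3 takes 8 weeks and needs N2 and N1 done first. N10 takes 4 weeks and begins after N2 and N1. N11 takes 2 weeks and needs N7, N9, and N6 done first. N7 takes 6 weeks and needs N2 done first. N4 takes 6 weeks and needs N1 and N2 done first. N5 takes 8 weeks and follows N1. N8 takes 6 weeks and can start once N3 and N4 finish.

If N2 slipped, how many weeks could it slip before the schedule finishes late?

7

N1→N4→N9→N11 = 9+6+9+2 = 26 sets the makespan at 26 weeks.
The longest chain containing N2 totals 19 weeks.
So N2 can slip 9 − 2 = 7 weeks.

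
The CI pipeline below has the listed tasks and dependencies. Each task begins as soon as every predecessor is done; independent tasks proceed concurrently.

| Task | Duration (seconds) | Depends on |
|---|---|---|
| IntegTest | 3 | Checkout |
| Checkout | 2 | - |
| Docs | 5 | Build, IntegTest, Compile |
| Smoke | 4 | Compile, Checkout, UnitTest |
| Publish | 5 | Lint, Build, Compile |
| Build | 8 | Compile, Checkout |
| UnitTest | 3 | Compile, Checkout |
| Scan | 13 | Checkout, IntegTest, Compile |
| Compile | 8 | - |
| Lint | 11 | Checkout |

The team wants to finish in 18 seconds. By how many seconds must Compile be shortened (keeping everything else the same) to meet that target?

3

Current finish: 21 seconds; target: 18.
Compile is on every critical path, so each second cut from Compile cuts the finish by one (this holds down to a finish of 18).
Need 21 − 18 = 3 seconds off Compile → Compile becomes 5 seconds, finish becomes 18.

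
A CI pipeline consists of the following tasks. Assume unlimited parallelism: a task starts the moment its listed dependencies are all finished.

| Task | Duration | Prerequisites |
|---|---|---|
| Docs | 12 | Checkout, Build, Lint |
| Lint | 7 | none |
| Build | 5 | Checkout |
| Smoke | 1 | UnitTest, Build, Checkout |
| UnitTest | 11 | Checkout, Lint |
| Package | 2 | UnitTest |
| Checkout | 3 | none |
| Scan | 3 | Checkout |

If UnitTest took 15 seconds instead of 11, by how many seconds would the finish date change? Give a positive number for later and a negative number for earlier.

4

Critical path before the change: Lint→UnitTest→Package = 7+11+2 = 20 giving 20 seconds.
UnitTest lies on that path, so at 15 seconds the path becomes 24 seconds.
The critical path is still Lint→UnitTest→Package; finish is now 24 seconds.
Change in finish: 24 − 20 = +4 seconds.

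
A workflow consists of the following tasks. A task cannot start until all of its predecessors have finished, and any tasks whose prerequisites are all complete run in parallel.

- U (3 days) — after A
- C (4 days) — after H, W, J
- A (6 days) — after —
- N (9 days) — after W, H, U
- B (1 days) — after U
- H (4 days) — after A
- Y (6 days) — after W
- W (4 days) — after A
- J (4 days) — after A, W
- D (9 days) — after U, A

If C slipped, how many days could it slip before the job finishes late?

A→H→N = 6+4+9 = 19 sets the makespan at 19 days.
C finishes as early as 18 and must finish by 19.
Float = 19 − 18 = 1.

1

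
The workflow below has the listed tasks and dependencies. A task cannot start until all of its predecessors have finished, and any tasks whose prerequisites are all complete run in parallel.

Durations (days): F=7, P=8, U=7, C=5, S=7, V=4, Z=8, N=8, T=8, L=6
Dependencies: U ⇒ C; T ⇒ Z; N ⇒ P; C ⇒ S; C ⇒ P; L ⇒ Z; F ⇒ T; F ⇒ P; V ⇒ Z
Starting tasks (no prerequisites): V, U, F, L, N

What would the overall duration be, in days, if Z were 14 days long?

As given, the longest chain is F→T→Z = 7+8+8 = 23, so the finish is 23 days.
Since Z is critical, the +6 change carries straight to that chain (now 29 days).
No other chain overtakes it, so the finish is 29 days.

29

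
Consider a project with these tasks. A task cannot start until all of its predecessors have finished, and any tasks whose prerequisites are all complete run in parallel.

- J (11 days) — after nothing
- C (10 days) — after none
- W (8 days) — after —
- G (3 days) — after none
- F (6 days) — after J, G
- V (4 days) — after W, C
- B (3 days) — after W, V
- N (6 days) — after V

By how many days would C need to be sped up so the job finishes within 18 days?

Current finish: 20 days; target: 18.
C is on every critical path, so each day cut from C cuts the finish by one (this holds down to a finish of 18).
Need 20 − 18 = 2 days off C → C becomes 8 days, finish becomes 18.

2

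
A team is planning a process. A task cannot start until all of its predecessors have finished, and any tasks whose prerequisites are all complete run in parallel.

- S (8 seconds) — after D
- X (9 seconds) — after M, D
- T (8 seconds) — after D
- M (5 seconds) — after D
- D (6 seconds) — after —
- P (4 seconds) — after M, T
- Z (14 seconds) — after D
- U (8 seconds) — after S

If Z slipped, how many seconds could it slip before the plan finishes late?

D→S→U = 6+8+8 = 22 sets the makespan at 22 seconds.
Z finishes as early as 20 and must finish by 22.
Float = 22 − 20 = 2.

2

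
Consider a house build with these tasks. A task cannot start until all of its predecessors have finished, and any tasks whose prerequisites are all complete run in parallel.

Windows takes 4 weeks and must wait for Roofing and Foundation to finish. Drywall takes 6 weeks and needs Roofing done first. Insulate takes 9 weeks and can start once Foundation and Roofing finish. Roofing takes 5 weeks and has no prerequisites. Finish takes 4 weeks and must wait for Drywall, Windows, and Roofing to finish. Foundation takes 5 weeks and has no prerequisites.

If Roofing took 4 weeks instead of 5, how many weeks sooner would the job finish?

Baseline: Roofing→Drywall→Finish = 5+6+4 = 15 → 15 weeks.
Since Roofing is critical, the -1 change carries straight to that chain (now 14 weeks).
The binding chain switches to Foundation→Insulate = 5+9 = 14; finish 14 weeks.
Change in finish: 14 − 15 = -1 weeks.

1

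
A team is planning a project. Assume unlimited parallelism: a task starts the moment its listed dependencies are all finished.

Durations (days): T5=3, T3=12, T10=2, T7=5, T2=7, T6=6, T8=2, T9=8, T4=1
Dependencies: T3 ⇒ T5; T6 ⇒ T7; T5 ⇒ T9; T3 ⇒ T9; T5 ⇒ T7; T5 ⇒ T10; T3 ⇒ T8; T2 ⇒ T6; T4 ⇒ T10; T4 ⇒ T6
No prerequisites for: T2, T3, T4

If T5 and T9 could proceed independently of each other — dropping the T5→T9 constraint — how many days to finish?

Before: longest chain T3→T5→T9 = 12+3+8 = 23, finish 23.
Without T5→T9, T9's earliest start moves from 15 to 12.
After: T3→T5→T7 = 12+3+5 = 20 → 20 days.

20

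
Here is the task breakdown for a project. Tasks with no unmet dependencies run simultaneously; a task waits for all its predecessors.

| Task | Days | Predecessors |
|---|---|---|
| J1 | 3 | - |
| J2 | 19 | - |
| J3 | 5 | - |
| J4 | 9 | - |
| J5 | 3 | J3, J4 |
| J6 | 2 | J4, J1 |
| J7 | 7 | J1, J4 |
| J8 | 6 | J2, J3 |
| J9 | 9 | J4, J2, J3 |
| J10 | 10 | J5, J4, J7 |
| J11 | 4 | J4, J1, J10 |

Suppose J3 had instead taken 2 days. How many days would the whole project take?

30

The binding path is J4→J7→J10→J11 = 9+7+10+4 = 30; finish at 30 days.
J3 has 8 days of float (longest path through it is 22).
That remains the longest chain; total 30 days.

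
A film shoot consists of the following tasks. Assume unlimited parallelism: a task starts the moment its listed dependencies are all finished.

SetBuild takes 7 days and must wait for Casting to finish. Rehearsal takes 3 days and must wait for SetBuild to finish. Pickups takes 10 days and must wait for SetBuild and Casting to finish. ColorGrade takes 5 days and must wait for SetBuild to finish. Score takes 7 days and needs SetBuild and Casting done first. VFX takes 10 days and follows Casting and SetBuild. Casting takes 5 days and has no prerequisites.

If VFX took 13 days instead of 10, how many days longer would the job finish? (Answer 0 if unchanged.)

The binding path is Casting→SetBuild→VFX = 5+7+10 = 22; finish at 22 days.
VFX lies on that path, so at 13 days the path becomes 25 days.
That remains the longest chain; total 25 days.
Change in finish: 25 − 22 = +3 days.

3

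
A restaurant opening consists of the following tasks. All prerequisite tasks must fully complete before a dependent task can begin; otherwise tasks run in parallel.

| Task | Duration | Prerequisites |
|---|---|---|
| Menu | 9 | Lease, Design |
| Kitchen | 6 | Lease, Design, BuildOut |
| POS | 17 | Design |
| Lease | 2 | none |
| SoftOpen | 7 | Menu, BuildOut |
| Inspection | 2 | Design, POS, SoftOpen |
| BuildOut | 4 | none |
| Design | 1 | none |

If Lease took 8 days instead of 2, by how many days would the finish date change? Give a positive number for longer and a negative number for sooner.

Critical path before the change: Lease→Menu→SoftOpen→Inspection = 2+9+7+2 = 20 giving 20 days.
Lease lies on that path, so at 8 days the path becomes 26 days.
No other chain overtakes it, so the finish is 26 days.
Change in finish: 26 − 20 = +6 days.

6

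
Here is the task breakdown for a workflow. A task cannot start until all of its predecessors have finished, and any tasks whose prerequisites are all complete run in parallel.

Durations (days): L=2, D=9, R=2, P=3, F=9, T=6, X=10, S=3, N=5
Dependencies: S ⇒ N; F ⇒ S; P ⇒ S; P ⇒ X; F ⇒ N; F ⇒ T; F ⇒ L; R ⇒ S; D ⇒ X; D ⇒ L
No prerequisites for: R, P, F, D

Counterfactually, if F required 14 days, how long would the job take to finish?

22

As given, the longest chain is D→X = 9+10 = 19, so the finish is 19 days.
The longest path through F is only 17 days, so F has float 2.
Now F→S→N = 14+3+5 = 22 is longest, so the finish becomes 22 days.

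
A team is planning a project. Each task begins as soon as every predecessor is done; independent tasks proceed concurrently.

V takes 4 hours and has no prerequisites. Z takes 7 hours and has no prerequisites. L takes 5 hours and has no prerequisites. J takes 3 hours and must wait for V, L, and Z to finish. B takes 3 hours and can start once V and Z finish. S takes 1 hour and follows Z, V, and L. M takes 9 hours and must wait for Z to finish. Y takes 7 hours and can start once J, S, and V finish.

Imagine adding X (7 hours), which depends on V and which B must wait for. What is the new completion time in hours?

17

Originally the schedule takes 17 hours.
With X inserted, B now waits for max(V, Z, X).
New critical path: Z→J→Y = 7+3+7 = 17 ⇒ 17 hours.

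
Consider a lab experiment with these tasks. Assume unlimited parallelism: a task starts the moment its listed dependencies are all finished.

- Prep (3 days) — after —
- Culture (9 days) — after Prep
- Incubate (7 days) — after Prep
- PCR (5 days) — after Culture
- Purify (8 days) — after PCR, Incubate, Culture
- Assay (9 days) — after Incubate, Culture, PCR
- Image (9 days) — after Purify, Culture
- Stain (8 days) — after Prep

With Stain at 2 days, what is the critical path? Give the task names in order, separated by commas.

Prep, Culture, PCR, Purify, Image

The binding path is Prep→Culture→PCR→Purify→Image = 3+9+5+8+9 = 34; finish at 34 days.
Stain is off the critical path — its longest chain is 11 days, giving 23 of slack.
The critical path is still Prep→Culture→PCR→Purify→Image; finish is now 34 days.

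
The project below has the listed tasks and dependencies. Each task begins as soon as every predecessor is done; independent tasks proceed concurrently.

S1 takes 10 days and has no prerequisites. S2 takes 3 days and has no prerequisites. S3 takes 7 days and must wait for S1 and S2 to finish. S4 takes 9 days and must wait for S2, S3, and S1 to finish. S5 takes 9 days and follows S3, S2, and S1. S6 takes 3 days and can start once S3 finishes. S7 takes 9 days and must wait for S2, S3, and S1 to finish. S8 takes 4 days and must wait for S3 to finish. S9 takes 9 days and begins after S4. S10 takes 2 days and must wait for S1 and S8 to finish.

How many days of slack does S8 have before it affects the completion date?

S1→S3→S4→S9 = 10+7+9+9 = 35 sets the makespan at 35 days.
The longest chain containing S8 totals 23 days.
Float = 35 − 23 = 12.

12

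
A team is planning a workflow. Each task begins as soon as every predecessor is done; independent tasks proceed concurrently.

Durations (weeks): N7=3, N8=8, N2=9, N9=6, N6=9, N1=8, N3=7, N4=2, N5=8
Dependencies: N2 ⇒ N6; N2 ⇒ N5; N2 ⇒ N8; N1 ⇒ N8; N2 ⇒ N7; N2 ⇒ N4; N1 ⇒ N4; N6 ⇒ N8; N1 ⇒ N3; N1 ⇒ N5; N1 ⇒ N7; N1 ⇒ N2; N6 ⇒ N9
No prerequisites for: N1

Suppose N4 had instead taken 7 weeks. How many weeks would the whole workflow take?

The binding path is N1→N2→N6→N8 = 8+9+9+8 = 34; finish at 34 weeks.
The longest path through N4 is only 19 weeks, so N4 has float 15.
That remains the longest chain; total 34 weeks.

34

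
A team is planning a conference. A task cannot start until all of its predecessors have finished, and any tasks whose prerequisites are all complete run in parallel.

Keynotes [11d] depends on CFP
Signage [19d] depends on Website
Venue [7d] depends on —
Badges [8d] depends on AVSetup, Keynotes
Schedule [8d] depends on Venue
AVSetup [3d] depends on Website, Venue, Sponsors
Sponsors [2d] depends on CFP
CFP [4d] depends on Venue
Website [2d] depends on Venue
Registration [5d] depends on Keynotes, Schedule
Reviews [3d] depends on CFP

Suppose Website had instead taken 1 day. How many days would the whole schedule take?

The binding path is Venue→CFP→Keynotes→Badges = 7+4+11+8 = 30; finish at 30 days.
The longest path through Website is only 28 days, so Website has float 2.
That remains the longest chain; total 30 days.

30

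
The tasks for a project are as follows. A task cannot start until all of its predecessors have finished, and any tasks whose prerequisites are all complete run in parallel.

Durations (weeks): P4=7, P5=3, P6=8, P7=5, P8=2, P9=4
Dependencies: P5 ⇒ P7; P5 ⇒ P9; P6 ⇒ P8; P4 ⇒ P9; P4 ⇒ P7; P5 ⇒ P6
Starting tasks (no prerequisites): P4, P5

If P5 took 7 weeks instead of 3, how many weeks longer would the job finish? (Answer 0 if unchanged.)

The binding path is P5→P6→P8 = 3+8+2 = 13; finish at 13 weeks.
P5 lies on that path, so at 7 weeks the path becomes 17 weeks.
No other chain overtakes it, so the finish is 17 weeks.
Change in finish: 17 − 13 = +4 weeks.

4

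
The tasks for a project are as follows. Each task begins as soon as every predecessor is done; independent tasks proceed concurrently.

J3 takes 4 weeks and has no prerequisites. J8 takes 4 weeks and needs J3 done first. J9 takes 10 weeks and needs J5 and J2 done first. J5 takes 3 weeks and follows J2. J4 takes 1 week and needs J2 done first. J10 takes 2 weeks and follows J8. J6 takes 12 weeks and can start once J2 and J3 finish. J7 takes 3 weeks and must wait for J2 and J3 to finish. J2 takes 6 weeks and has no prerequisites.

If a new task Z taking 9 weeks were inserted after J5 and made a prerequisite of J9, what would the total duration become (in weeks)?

28

Originally the job takes 19 weeks.
With Z inserted, J9 now waits for max(J5, J2, Z).
New critical path: J2→J5→Z→J9 = 6+3+9+10 = 28 ⇒ 28 weeks.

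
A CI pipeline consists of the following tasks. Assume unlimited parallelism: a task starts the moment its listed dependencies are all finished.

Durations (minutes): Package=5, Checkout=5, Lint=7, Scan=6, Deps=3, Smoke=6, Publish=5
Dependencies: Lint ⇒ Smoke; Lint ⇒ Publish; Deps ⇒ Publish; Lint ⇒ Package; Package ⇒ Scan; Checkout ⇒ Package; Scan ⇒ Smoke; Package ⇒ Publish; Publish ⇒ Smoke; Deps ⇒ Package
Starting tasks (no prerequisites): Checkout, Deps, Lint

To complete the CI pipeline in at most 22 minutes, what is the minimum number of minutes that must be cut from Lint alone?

Current finish: 24 minutes; target: 22.
Lint is on every critical path, so each minute cut from Lint cuts the finish by one (this holds down to a finish of 22).
Need 24 − 22 = 2 minutes off Lint → Lint becomes 5 minutes, finish becomes 22.

2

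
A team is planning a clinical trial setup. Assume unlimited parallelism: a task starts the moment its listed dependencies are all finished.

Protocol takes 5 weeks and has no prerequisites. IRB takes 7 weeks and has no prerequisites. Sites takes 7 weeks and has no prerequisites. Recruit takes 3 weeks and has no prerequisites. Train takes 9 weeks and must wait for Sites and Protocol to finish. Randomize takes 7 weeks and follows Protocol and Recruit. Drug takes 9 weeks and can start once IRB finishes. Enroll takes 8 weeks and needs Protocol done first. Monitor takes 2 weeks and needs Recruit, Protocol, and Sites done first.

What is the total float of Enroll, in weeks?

Critical path: IRB→Drug = 7+9 = 16, so the finish is 16 weeks.
Enroll finishes as early as 13 and must finish by 16.
Float = 16 − 13 = 3.

3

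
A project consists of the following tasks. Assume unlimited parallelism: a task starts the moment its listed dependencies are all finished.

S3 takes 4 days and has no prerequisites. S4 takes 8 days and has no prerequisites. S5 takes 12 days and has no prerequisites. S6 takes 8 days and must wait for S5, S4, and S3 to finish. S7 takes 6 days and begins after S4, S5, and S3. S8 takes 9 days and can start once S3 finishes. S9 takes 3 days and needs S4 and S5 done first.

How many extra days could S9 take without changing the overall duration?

5

Critical path: S5→S6 = 12+8 = 20, so the finish is 20 days.
The longest chain containing S9 totals 15 days.
So S9 can slip 20 − 15 = 5 days.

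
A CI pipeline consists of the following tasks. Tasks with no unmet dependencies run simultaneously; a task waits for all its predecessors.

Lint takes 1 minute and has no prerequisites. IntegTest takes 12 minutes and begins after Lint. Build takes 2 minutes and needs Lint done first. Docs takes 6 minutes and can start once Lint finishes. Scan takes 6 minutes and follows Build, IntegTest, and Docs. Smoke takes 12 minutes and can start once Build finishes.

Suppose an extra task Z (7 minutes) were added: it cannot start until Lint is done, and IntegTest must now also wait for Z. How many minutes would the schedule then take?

26

Originally the schedule takes 19 minutes.
With Z inserted, IntegTest now waits for max(Lint, Z).
New critical path: Lint→Z→IntegTest→Scan = 1+7+12+6 = 26 ⇒ 26 minutes.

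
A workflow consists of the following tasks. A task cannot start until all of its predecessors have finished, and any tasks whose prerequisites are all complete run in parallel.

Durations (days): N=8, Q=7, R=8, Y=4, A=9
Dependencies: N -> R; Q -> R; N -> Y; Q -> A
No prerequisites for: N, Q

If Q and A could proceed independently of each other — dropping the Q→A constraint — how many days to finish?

16

With the dependency in place, N→R = 8+8 = 16 sets the finish at 16 days.
Without Q→A, A's earliest start moves from 7 to 0.
New critical path: N→R = 8+8 = 16 ⇒ 16 days.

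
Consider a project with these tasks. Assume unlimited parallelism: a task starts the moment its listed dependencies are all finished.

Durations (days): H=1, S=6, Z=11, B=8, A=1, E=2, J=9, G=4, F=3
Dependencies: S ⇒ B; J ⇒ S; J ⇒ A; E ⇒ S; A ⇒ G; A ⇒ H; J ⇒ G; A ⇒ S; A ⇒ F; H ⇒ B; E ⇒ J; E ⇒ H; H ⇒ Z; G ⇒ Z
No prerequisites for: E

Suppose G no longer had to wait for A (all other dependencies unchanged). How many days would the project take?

With the dependency in place, E→J→A→G→Z = 2+9+1+4+11 = 27 sets the finish at 27 days.
Without A→G, G's earliest start moves from 12 to 11.
The longest chain is now E→J→A→S→B = 2+9+1+6+8 = 26, so the project takes 26 days.

26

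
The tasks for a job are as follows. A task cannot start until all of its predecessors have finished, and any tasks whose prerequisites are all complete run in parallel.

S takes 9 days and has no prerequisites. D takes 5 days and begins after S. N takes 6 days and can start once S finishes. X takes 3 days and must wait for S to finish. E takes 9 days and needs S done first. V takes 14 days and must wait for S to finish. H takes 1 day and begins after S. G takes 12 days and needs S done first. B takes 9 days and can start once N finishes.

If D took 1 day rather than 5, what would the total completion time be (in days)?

24

The binding path is S→N→B = 9+6+9 = 24; finish at 24 days.
D is off the critical path — its longest chain is 14 days, giving 10 of slack.
No other chain overtakes it, so the finish is 24 days.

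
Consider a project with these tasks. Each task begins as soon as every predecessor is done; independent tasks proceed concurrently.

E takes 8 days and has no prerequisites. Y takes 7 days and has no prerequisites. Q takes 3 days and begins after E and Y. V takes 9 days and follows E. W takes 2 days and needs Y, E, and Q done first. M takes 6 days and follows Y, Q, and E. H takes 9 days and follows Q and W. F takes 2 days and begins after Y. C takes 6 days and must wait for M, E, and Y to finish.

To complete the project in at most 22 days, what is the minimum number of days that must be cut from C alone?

1

Current finish: 23 days; target: 22.
C is on every critical path, so each day cut from C cuts the finish by one (this holds down to a finish of 22).
Need 23 − 22 = 1 day off C → C becomes 5 days, finish becomes 22.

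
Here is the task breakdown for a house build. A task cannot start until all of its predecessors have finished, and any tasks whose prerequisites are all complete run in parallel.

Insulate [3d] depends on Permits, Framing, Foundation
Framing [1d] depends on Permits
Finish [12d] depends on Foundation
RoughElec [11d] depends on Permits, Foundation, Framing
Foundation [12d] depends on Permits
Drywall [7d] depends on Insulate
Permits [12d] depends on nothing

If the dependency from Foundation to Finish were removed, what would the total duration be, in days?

With the dependency in place, Permits→Foundation→Finish = 12+12+12 = 36 sets the finish at 36 days.
Without Foundation→Finish, Finish's earliest start moves from 24 to 0.
After: Permits→Foundation→RoughElec = 12+12+11 = 35 → 35 days.

35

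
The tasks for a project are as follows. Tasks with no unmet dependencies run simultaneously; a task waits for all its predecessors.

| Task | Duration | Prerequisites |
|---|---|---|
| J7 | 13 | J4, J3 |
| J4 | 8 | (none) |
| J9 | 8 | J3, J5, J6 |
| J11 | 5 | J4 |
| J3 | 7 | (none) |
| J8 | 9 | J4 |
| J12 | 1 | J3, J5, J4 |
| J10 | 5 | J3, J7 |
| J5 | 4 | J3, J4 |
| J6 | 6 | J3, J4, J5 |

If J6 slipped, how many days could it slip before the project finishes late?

The longest chain is J4→J5→J6→J9 = 8+4+6+8 = 26; overall finish 26 days.
J6 finishes as early as 18 and must finish by 18.
Float = 26 − 26 = 0.

0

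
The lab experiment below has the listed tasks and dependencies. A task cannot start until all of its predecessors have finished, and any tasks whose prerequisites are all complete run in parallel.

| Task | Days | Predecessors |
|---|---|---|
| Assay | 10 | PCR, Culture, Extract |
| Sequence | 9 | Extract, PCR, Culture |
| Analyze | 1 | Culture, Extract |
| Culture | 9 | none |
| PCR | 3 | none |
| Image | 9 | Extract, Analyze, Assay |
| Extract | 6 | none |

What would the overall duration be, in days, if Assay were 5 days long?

Actual critical path: Culture→Assay→Image = 9+10+9 = 28 ⇒ 28 days.
Assay is on the critical path; changing it to 5 makes that path 23 days.
That remains the longest chain; total 23 days.

23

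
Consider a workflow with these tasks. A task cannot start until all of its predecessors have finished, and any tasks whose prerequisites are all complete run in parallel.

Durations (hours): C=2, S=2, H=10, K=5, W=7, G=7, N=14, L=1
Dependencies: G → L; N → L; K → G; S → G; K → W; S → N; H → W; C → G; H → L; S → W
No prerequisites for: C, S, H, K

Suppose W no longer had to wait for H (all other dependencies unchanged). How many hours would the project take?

17

Original critical path: S→N→L = 2+14+1 = 17 ⇒ 17 hours.
Without H→W, W's earliest start moves from 10 to 5.
After: S→N→L = 2+14+1 = 17 → 17 hours.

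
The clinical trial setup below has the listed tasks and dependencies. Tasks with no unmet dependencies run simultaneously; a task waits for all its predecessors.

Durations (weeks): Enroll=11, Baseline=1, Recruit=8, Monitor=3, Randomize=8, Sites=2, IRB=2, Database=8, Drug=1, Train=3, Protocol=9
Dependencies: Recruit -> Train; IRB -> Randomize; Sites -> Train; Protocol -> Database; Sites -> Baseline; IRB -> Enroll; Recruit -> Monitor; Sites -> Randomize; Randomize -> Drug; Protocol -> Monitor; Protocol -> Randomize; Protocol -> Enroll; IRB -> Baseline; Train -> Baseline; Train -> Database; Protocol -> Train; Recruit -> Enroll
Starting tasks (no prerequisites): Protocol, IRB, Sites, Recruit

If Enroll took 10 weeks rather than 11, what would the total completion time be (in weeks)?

20

The binding path is Protocol→Enroll = 9+11 = 20; finish at 20 weeks.
Enroll lies on that path, so at 10 weeks the path becomes 19 weeks.
Now Protocol→Train→Database = 9+3+8 = 20 is longest, so the finish becomes 20 weeks.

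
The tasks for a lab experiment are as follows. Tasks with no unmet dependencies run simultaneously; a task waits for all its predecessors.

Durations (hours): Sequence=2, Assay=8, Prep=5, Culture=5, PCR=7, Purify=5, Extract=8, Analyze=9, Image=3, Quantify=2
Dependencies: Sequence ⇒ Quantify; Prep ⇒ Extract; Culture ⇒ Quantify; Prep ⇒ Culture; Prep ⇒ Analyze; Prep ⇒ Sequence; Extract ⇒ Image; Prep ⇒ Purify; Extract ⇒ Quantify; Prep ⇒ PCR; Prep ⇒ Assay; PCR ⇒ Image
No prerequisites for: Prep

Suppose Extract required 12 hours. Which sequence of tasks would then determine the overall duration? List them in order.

Critical path before the change: Prep→Extract→Image = 5+8+3 = 16 giving 16 hours.
Extract lies on that path, so at 12 hours the path becomes 20 hours.
That remains the longest chain; total 20 hours.

Prep, Extract, Image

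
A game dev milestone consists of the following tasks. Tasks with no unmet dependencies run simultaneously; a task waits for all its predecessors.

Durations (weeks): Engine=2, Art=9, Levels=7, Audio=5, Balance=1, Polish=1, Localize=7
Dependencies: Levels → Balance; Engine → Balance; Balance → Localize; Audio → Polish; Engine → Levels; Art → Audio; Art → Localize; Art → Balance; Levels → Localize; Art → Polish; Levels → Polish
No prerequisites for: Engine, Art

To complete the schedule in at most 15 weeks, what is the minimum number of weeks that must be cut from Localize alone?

2

Current finish: 17 weeks; target: 15.
Localize is on every critical path, so each week cut from Localize cuts the finish by one (this holds down to a finish of 15).
Need 17 − 15 = 2 weeks off Localize → Localize becomes 5 weeks, finish becomes 15.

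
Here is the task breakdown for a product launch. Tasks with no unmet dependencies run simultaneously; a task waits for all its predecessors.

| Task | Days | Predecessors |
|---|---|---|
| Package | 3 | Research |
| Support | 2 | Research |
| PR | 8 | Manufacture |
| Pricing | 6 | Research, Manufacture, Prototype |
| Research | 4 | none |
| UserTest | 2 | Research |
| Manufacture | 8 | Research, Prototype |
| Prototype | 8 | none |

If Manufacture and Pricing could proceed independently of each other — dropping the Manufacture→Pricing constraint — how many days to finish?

With the dependency in place, Prototype→Manufacture→PR = 8+8+8 = 24 sets the finish at 24 days.
Without Manufacture→Pricing, Pricing's earliest start moves from 16 to 8.
After: Prototype→Manufacture→PR = 8+8+8 = 24 → 24 days.

24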